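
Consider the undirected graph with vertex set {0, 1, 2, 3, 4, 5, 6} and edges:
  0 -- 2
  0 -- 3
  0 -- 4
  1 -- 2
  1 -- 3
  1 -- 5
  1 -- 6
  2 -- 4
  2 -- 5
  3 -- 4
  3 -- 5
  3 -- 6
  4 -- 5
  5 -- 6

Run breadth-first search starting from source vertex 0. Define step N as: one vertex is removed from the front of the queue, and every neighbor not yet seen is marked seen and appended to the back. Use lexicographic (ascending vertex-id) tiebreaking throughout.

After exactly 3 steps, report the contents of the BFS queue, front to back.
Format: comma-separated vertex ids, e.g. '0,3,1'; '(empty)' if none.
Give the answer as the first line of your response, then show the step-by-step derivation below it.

4,1,5,6

step 1: dequeue 0; queue=[2,3,4]; order=0
step 2: dequeue 2; queue=[3,4,1,5]; order=0,2
step 3: dequeue 3; queue=[4,1,5,6]; order=0,2,3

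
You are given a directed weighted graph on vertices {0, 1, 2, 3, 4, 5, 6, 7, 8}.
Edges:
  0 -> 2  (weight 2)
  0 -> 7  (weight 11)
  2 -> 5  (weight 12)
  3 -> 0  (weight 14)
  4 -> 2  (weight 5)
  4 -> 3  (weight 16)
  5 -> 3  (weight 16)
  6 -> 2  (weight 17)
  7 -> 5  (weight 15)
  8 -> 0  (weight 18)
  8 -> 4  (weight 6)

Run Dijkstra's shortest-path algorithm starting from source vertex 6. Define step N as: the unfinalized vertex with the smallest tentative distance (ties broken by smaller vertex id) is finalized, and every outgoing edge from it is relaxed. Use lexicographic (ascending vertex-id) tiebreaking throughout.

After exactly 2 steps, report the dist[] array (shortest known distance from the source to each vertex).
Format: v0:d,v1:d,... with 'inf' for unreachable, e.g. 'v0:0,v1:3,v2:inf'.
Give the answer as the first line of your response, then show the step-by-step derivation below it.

v0:inf,v1:inf,v2:17,v3:inf,v4:inf,v5:29,v6:0,v7:inf,v8:inf

step 1: dist = v0:inf,v1:inf,v2:17,v3:inf,v4:inf,v5:inf,v6:0,v7:inf,v8:inf
step 2: dist = v0:inf,v1:inf,v2:17,v3:inf,v4:inf,v5:29,v6:0,v7:inf,v8:inf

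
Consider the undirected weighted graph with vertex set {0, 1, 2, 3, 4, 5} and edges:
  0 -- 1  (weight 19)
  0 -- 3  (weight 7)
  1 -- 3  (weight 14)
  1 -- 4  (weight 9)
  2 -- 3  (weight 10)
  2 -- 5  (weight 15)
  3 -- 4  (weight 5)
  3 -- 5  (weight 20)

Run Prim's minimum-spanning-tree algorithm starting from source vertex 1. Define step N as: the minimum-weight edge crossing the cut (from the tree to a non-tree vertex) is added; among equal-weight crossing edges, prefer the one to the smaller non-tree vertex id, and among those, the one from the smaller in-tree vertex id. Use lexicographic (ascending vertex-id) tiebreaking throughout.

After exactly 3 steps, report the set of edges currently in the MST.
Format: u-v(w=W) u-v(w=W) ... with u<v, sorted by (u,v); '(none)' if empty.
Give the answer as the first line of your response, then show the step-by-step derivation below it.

0-3(w=7) 1-4(w=9) 3-4(w=5)

step 1: add edge 1-4 (w=9); MST = {1-4(w=9)}
step 2: add edge 3-4 (w=5); MST = {1-4(w=9) 3-4(w=5)}
step 3: add edge 0-3 (w=7); MST = {0-3(w=7) 1-4(w=9) 3-4(w=5)}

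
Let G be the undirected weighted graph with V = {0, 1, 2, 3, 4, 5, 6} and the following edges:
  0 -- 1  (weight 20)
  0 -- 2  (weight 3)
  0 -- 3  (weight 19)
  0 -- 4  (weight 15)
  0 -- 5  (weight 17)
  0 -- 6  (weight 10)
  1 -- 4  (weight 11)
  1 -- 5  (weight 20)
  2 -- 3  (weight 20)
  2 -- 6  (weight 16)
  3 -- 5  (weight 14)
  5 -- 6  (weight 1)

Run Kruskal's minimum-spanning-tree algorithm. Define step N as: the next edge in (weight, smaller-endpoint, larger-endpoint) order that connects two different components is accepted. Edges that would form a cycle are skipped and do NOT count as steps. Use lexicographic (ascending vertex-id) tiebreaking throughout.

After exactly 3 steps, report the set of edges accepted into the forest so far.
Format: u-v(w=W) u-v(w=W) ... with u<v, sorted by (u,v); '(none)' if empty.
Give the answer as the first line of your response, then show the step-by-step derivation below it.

0-2(w=3) 0-6(w=10) 5-6(w=1)

step 1: add edge 5-6 (w=1); MST = {5-6(w=1)}
step 2: add edge 0-2 (w=3); MST = {0-2(w=3) 5-6(w=1)}
step 3: add edge 0-6 (w=10); MST = {0-2(w=3) 0-6(w=10) 5-6(w=1)}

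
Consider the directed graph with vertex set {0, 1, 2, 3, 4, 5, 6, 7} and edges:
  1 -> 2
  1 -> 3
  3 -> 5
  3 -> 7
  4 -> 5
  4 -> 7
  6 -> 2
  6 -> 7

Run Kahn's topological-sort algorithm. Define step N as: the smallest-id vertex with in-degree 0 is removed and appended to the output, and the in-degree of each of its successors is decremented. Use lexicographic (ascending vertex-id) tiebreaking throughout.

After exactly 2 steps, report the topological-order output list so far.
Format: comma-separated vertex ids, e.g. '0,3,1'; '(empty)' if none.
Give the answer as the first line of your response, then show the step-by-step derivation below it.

0,1

step 1: output 0; order=[0]; indeg=(0,0,2,1,0,2,0,3)
step 2: output 1; order=[0,1]; indeg=(0,0,1,0,0,2,0,3)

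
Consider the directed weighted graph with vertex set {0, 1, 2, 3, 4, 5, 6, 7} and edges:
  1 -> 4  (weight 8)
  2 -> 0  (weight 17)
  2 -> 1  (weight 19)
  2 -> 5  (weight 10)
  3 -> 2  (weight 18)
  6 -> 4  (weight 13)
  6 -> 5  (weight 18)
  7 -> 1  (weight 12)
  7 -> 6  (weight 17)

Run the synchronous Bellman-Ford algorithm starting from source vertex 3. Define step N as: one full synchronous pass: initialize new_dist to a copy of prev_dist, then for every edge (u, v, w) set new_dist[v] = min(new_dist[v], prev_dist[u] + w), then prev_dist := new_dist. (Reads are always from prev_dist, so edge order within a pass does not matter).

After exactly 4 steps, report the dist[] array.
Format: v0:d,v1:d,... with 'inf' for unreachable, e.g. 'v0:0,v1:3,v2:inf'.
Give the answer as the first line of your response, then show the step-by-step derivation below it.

v0:35,v1:37,v2:18,v3:0,v4:45,v5:28,v6:inf,v7:inf

step 1: dist = v0:inf,v1:inf,v2:18,v3:0,v4:inf,v5:inf,v6:inf,v7:inf
step 2: dist = v0:35,v1:37,v2:18,v3:0,v4:inf,v5:28,v6:inf,v7:inf
step 3: dist = v0:35,v1:37,v2:18,v3:0,v4:45,v5:28,v6:inf,v7:inf
step 4: dist = v0:35,v1:37,v2:18,v3:0,v4:45,v5:28,v6:inf,v7:inf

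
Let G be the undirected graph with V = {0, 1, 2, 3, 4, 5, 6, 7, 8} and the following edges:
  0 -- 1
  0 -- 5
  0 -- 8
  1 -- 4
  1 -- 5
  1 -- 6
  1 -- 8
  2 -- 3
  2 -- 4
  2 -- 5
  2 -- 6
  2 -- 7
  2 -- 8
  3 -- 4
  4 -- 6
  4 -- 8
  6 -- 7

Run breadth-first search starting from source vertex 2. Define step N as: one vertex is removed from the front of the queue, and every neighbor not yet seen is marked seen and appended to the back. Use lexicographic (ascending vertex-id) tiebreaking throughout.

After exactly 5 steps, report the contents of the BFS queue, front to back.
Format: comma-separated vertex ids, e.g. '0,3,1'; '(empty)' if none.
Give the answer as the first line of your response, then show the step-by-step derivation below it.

7,8,1,0

step 1: dequeue 2; queue=[3,4,5,6,7,8]; order=2
step 2: dequeue 3; queue=[4,5,6,7,8]; order=2,3
step 3: dequeue 4; queue=[5,6,7,8,1]; order=2,3,4
step 4: dequeue 5; queue=[6,7,8,1,0]; order=2,3,4,5
step 5: dequeue 6; queue=[7,8,1,0]; order=2,3,4,5,6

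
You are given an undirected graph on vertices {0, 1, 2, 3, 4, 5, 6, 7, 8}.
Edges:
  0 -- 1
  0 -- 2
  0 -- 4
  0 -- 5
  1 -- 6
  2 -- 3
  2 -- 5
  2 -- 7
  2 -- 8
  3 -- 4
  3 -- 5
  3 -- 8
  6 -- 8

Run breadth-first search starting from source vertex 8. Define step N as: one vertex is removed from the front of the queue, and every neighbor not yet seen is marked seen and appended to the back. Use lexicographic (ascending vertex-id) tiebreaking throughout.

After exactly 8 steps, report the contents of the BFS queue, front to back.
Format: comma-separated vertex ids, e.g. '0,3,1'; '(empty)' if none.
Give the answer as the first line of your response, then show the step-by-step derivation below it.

1

step 1: dequeue 8; queue=[2,3,6]; order=8
step 2: dequeue 2; queue=[3,6,0,5,7]; order=8,2
step 3: dequeue 3; queue=[6,0,5,7,4]; order=8,2,3
step 4: dequeue 6; queue=[0,5,7,4,1]; order=8,2,3,6
step 5: dequeue 0; queue=[5,7,4,1]; order=8,2,3,6,0
step 6: dequeue 5; queue=[7,4,1]; order=8,2,3,6,0,5
step 7: dequeue 7; queue=[4,1]; order=8,2,3,6,0,5,7
step 8: dequeue 4; queue=[1]; order=8,2,3,6,0,5,7,4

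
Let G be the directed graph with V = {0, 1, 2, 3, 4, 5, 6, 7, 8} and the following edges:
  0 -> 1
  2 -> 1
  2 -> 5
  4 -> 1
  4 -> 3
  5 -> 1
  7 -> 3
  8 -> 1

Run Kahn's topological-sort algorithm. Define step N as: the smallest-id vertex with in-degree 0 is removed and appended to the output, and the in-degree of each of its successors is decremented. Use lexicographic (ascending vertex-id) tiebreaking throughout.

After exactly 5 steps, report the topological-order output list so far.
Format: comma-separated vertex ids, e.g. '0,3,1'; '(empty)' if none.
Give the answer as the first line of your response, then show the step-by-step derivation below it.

0,2,4,5,6

step 1: output 0; order=[0]; indeg=(0,4,0,2,0,1,0,0,0)
step 2: output 2; order=[0,2]; indeg=(0,3,0,2,0,0,0,0,0)
step 3: output 4; order=[0,2,4]; indeg=(0,2,0,1,0,0,0,0,0)
step 4: output 5; order=[0,2,4,5]; indeg=(0,1,0,1,0,0,0,0,0)
step 5: output 6; order=[0,2,4,5,6]; indeg=(0,1,0,1,0,0,0,0,0)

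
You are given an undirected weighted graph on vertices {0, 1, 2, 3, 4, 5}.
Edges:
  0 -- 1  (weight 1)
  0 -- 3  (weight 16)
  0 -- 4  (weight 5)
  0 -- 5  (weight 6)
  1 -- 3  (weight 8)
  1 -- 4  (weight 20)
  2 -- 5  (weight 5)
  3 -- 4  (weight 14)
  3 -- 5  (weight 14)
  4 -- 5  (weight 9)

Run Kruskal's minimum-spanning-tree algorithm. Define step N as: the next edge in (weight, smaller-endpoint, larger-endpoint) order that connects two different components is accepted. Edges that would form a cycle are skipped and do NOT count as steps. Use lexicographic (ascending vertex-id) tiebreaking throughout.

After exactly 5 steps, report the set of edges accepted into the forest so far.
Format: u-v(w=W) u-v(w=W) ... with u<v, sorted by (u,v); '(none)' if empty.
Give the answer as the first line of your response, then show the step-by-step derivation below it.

0-1(w=1) 0-4(w=5) 0-5(w=6) 1-3(w=8) 2-5(w=5)

step 1: add edge 0-1 (w=1); MST = {0-1(w=1)}
step 2: add edge 0-4 (w=5); MST = {0-1(w=1) 0-4(w=5)}
step 3: add edge 2-5 (w=5); MST = {0-1(w=1) 0-4(w=5) 2-5(w=5)}
step 4: add edge 0-5 (w=6); MST = {0-1(w=1) 0-4(w=5) 0-5(w=6) 2-5(w=5)}
step 5: add edge 1-3 (w=8); MST = {0-1(w=1) 0-4(w=5) 0-5(w=6) 1-3(w=8) 2-5(w=5)}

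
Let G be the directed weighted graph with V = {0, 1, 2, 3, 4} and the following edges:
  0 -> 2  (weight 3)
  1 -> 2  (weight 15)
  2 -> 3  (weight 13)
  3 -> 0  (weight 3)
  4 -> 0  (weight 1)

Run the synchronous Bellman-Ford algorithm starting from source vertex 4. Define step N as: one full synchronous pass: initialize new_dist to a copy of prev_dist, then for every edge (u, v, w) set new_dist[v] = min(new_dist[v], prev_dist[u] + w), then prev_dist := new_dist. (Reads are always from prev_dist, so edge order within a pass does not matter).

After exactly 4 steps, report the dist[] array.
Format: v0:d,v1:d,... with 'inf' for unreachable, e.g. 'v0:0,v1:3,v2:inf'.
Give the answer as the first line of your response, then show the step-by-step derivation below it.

v0:1,v1:inf,v2:4,v3:17,v4:0

step 1: dist = v0:1,v1:inf,v2:inf,v3:inf,v4:0
step 2: dist = v0:1,v1:inf,v2:4,v3:inf,v4:0
step 3: dist = v0:1,v1:inf,v2:4,v3:17,v4:0
step 4: dist = v0:1,v1:inf,v2:4,v3:17,v4:0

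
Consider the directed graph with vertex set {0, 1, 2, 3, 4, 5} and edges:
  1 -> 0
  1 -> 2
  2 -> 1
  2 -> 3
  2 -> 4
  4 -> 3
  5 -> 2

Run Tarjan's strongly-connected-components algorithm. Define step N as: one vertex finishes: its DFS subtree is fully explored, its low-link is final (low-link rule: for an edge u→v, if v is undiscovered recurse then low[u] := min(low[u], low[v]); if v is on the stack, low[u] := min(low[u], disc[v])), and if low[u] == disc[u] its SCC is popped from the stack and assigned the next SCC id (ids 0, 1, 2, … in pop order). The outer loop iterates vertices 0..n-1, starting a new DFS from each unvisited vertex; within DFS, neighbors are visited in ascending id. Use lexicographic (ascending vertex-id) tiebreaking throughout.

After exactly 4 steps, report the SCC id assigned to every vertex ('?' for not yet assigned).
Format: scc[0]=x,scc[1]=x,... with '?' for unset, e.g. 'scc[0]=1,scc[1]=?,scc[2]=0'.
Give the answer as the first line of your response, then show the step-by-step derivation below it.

scc[0]=0,scc[1]=?,scc[2]=?,scc[3]=1,scc[4]=2,scc[5]=?

step 1: low=(low[0]=0,low[1]=?,low[2]=?,low[3]=?,low[4]=?,low[5]=?); scc=(scc[0]=0,scc[1]=?,scc[2]=?,scc[3]=?,scc[4]=?,scc[5]=?)
step 2: low=(low[0]=0,low[1]=1,low[2]=1,low[3]=3,low[4]=?,low[5]=?); scc=(scc[0]=0,scc[1]=?,scc[2]=?,scc[3]=1,scc[4]=?,scc[5]=?)
step 3: low=(low[0]=0,low[1]=1,low[2]=1,low[3]=3,low[4]=4,low[5]=?); scc=(scc[0]=0,scc[1]=?,scc[2]=?,scc[3]=1,scc[4]=2,scc[5]=?)
step 4: low=(low[0]=0,low[1]=1,low[2]=1,low[3]=3,low[4]=4,low[5]=?); scc=(scc[0]=0,scc[1]=?,scc[2]=?,scc[3]=1,scc[4]=2,scc[5]=?)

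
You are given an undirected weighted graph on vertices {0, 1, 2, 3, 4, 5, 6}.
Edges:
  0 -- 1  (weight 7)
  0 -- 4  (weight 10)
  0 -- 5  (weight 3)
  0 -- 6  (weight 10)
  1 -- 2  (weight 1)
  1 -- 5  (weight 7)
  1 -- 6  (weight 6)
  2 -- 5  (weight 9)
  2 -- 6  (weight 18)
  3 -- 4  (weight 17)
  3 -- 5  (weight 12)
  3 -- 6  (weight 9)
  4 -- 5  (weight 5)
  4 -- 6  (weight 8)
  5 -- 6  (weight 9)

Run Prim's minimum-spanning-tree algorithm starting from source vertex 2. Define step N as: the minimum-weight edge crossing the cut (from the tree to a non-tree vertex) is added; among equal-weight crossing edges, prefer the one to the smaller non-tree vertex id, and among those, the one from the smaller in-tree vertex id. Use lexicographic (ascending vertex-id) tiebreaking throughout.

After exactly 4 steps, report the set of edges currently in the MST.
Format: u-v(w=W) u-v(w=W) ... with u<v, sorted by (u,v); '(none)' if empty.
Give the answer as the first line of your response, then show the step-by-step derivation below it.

0-1(w=7) 0-5(w=3) 1-2(w=1) 1-6(w=6)

step 1: add edge 1-2 (w=1); MST = {1-2(w=1)}
step 2: add edge 1-6 (w=6); MST = {1-2(w=1) 1-6(w=6)}
step 3: add edge 0-1 (w=7); MST = {0-1(w=7) 1-2(w=1) 1-6(w=6)}
step 4: add edge 0-5 (w=3); MST = {0-1(w=7) 0-5(w=3) 1-2(w=1) 1-6(w=6)}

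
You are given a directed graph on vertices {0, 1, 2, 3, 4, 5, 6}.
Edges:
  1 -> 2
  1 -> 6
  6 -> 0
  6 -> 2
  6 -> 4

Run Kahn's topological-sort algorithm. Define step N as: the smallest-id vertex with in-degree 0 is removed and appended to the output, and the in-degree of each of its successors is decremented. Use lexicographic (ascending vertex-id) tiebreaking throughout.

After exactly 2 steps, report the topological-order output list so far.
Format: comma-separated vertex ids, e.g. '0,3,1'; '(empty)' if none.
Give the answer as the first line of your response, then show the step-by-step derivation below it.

1,3

step 1: output 1; order=[1]; indeg=(1,0,1,0,1,0,0)
step 2: output 3; order=[1,3]; indeg=(1,0,1,0,1,0,0)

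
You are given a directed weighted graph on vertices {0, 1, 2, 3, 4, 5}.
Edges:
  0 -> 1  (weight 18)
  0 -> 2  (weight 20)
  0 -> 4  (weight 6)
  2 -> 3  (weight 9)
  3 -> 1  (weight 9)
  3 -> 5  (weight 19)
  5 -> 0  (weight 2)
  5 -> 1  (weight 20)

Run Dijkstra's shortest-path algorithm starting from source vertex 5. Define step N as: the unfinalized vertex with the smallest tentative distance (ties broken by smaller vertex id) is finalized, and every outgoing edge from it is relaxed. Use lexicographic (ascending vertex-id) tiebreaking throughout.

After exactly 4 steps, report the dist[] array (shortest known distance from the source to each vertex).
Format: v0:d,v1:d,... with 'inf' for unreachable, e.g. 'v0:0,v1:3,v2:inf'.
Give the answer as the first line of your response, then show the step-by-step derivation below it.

v0:2,v1:20,v2:22,v3:inf,v4:8,v5:0

step 1: dist = v0:2,v1:20,v2:inf,v3:inf,v4:inf,v5:0
step 2: dist = v0:2,v1:20,v2:22,v3:inf,v4:8,v5:0
step 3: dist = v0:2,v1:20,v2:22,v3:inf,v4:8,v5:0
step 4: dist = v0:2,v1:20,v2:22,v3:inf,v4:8,v5:0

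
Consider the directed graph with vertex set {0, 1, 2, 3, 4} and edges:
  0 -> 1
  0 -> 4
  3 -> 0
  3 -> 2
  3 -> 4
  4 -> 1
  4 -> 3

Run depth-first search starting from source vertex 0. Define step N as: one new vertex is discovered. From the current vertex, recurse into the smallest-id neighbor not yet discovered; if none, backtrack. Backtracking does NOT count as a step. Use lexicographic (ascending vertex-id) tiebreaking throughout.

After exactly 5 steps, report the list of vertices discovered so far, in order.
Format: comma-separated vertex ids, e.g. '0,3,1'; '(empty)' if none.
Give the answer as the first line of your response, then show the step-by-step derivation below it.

0,1,4,3,2

step 1: discover 0; path=0; order=0
step 2: discover 1; path=0>1; order=0,1
step 3: discover 4; path=0>4; order=0,1,4
step 4: discover 3; path=0>4>3; order=0,1,4,3
step 5: discover 2; path=0>4>3>2; order=0,1,4,3,2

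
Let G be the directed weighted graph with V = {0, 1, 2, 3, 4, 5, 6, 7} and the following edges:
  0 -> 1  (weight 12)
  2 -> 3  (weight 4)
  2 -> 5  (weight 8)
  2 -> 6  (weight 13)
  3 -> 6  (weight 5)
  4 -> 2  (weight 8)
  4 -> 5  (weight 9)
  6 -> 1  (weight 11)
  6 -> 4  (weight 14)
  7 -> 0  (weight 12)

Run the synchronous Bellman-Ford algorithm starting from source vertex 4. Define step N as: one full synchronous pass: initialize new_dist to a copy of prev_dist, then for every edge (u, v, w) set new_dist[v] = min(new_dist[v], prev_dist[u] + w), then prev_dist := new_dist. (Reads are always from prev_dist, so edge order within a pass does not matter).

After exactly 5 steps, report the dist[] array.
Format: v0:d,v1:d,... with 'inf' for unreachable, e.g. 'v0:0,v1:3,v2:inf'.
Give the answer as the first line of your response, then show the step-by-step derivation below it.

v0:inf,v1:28,v2:8,v3:12,v4:0,v5:9,v6:17,v7:inf

step 1: dist = v0:inf,v1:inf,v2:8,v3:inf,v4:0,v5:9,v6:inf,v7:inf
step 2: dist = v0:inf,v1:inf,v2:8,v3:12,v4:0,v5:9,v6:21,v7:inf
step 3: dist = v0:inf,v1:32,v2:8,v3:12,v4:0,v5:9,v6:17,v7:inf
step 4: dist = v0:inf,v1:28,v2:8,v3:12,v4:0,v5:9,v6:17,v7:inf
step 5: dist = v0:inf,v1:28,v2:8,v3:12,v4:0,v5:9,v6:17,v7:inf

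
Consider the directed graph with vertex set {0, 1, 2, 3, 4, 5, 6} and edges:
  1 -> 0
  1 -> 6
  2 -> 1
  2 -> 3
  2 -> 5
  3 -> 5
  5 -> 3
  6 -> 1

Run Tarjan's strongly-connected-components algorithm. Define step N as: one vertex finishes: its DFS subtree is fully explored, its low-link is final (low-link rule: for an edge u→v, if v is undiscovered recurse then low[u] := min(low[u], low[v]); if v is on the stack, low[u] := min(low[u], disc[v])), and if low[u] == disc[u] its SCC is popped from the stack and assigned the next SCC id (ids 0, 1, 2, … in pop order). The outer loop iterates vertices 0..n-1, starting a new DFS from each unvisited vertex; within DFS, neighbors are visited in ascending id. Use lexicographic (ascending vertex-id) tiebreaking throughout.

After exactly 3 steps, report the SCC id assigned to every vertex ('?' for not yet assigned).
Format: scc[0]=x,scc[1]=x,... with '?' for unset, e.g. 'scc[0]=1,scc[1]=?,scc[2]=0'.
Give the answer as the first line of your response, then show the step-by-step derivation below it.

scc[0]=0,scc[1]=1,scc[2]=?,scc[3]=?,scc[4]=?,scc[5]=?,scc[6]=1

step 1: low=(low[0]=0,low[1]=?,low[2]=?,low[3]=?,low[4]=?,low[5]=?,low[6]=?); scc=(scc[0]=0,scc[1]=?,scc[2]=?,scc[3]=?,scc[4]=?,scc[5]=?,scc[6]=?)
step 2: low=(low[0]=0,low[1]=1,low[2]=?,low[3]=?,low[4]=?,low[5]=?,low[6]=1); scc=(scc[0]=0,scc[1]=?,scc[2]=?,scc[3]=?,scc[4]=?,scc[5]=?,scc[6]=?)
step 3: low=(low[0]=0,low[1]=1,low[2]=?,low[3]=?,low[4]=?,low[5]=?,low[6]=1); scc=(scc[0]=0,scc[1]=1,scc[2]=?,scc[3]=?,scc[4]=?,scc[5]=?,scc[6]=1)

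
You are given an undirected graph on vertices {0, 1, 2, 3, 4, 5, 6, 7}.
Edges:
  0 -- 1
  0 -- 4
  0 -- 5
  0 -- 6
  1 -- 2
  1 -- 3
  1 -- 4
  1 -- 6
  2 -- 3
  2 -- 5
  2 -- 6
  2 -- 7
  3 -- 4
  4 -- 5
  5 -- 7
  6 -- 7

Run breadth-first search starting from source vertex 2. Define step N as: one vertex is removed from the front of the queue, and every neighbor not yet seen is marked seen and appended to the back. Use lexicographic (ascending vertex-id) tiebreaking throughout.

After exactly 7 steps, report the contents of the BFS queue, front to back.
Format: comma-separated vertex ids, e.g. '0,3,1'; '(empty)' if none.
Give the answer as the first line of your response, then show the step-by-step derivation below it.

4

step 1: dequeue 2; queue=[1,3,5,6,7]; order=2
step 2: dequeue 1; queue=[3,5,6,7,0,4]; order=2,1
step 3: dequeue 3; queue=[5,6,7,0,4]; order=2,1,3
step 4: dequeue 5; queue=[6,7,0,4]; order=2,1,3,5
step 5: dequeue 6; queue=[7,0,4]; order=2,1,3,5,6
step 6: dequeue 7; queue=[0,4]; order=2,1,3,5,6,7
step 7: dequeue 0; queue=[4]; order=2,1,3,5,6,7,0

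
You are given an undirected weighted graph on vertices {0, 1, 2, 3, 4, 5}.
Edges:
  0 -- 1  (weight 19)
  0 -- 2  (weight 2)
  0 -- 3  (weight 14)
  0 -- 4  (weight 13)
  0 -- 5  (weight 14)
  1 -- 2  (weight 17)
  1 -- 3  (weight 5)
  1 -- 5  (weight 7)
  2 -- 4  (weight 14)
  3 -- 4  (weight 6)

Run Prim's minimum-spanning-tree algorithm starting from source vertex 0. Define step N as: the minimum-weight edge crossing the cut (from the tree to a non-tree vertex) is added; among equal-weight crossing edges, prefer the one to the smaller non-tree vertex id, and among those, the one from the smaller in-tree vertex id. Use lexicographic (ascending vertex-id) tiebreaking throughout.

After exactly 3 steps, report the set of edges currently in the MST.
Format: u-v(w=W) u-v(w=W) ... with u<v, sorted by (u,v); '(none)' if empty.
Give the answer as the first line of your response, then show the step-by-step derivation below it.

0-2(w=2) 0-4(w=13) 3-4(w=6)

step 1: add edge 0-2 (w=2); MST = {0-2(w=2)}
step 2: add edge 0-4 (w=13); MST = {0-2(w=2) 0-4(w=13)}
step 3: add edge 3-4 (w=6); MST = {0-2(w=2) 0-4(w=13) 3-4(w=6)}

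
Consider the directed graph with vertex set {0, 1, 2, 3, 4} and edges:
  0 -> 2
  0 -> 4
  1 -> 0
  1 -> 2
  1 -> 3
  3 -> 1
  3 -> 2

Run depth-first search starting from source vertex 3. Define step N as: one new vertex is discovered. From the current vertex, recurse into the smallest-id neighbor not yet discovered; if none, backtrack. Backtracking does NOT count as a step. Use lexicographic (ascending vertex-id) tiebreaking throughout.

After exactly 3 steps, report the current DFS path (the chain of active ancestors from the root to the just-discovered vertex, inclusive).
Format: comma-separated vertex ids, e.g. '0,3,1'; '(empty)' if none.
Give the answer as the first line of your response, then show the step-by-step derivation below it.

3,1,0

step 1: discover 3; path=3; order=3
step 2: discover 1; path=3>1; order=3,1
step 3: discover 0; path=3>1>0; order=3,1,0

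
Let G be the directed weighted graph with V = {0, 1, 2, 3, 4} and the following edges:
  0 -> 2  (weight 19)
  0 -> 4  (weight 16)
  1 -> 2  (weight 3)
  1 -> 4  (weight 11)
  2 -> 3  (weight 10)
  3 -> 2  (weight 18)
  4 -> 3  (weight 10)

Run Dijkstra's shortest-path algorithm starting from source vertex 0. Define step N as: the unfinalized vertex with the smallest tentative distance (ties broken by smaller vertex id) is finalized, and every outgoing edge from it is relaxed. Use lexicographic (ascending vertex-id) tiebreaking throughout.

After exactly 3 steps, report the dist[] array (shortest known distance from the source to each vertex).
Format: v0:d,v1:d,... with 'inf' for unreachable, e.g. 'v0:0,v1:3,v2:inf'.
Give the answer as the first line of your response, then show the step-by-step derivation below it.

v0:0,v1:inf,v2:19,v3:26,v4:16

step 1: dist = v0:0,v1:inf,v2:19,v3:inf,v4:16
step 2: dist = v0:0,v1:inf,v2:19,v3:26,v4:16
step 3: dist = v0:0,v1:inf,v2:19,v3:26,v4:16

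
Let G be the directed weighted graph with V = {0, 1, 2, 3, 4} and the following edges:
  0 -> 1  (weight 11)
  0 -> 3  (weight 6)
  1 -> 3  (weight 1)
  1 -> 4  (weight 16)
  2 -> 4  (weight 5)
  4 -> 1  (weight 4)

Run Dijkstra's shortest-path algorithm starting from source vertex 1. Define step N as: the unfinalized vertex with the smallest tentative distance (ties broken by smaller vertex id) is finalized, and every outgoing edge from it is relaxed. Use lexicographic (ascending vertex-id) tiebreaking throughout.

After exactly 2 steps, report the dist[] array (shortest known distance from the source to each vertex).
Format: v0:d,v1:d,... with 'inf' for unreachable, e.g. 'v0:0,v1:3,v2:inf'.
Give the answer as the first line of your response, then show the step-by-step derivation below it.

v0:inf,v1:0,v2:inf,v3:1,v4:16

step 1: dist = v0:inf,v1:0,v2:inf,v3:1,v4:16
step 2: dist = v0:inf,v1:0,v2:inf,v3:1,v4:16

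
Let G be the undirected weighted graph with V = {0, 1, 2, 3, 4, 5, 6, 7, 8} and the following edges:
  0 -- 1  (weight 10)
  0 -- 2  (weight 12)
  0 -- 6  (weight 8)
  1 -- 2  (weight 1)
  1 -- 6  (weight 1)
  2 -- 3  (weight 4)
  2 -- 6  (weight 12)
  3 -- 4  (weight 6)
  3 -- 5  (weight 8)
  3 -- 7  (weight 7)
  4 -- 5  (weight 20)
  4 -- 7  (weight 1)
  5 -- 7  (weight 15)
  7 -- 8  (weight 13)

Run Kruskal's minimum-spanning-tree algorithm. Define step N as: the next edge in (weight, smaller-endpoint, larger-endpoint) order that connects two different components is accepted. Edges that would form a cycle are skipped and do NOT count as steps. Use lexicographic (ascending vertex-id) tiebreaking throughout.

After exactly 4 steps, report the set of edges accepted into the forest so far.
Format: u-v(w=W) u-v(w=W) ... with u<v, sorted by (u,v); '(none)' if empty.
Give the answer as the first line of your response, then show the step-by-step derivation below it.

1-2(w=1) 1-6(w=1) 2-3(w=4) 4-7(w=1)

step 1: add edge 1-2 (w=1); MST = {1-2(w=1)}
step 2: add edge 1-6 (w=1); MST = {1-2(w=1) 1-6(w=1)}
step 3: add edge 4-7 (w=1); MST = {1-2(w=1) 1-6(w=1) 4-7(w=1)}
step 4: add edge 2-3 (w=4); MST = {1-2(w=1) 1-6(w=1) 2-3(w=4) 4-7(w=1)}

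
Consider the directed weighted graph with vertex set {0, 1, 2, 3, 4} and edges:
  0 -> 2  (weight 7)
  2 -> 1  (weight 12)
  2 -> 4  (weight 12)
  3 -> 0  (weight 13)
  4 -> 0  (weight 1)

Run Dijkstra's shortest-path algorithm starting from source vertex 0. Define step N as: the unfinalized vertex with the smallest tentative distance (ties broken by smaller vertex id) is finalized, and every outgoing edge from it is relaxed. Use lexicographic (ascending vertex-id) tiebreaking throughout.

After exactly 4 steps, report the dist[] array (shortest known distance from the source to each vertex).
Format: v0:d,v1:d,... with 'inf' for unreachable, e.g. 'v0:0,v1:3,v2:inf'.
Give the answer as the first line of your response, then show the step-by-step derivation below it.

v0:0,v1:19,v2:7,v3:inf,v4:19

step 1: dist = v0:0,v1:inf,v2:7,v3:inf,v4:inf
step 2: dist = v0:0,v1:19,v2:7,v3:inf,v4:19
step 3: dist = v0:0,v1:19,v2:7,v3:inf,v4:19
step 4: dist = v0:0,v1:19,v2:7,v3:inf,v4:19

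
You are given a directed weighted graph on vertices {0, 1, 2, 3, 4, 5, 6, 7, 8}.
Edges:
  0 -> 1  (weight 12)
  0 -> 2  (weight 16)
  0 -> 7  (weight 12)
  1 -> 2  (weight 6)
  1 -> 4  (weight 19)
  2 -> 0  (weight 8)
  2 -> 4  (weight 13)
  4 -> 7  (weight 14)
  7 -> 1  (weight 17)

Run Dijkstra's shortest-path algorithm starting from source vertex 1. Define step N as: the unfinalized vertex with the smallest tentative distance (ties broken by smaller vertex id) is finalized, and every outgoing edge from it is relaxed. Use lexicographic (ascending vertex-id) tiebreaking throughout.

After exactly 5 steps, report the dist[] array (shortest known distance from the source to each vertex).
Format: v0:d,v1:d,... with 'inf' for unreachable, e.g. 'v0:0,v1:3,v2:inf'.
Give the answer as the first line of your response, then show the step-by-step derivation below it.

v0:14,v1:0,v2:6,v3:inf,v4:19,v5:inf,v6:inf,v7:26,v8:inf

step 1: dist = v0:inf,v1:0,v2:6,v3:inf,v4:19,v5:inf,v6:inf,v7:inf,v8:inf
step 2: dist = v0:14,v1:0,v2:6,v3:inf,v4:19,v5:inf,v6:inf,v7:inf,v8:inf
step 3: dist = v0:14,v1:0,v2:6,v3:inf,v4:19,v5:inf,v6:inf,v7:26,v8:inf
step 4: dist = v0:14,v1:0,v2:6,v3:inf,v4:19,v5:inf,v6:inf,v7:26,v8:inf
step 5: dist = v0:14,v1:0,v2:6,v3:inf,v4:19,v5:inf,v6:inf,v7:26,v8:inf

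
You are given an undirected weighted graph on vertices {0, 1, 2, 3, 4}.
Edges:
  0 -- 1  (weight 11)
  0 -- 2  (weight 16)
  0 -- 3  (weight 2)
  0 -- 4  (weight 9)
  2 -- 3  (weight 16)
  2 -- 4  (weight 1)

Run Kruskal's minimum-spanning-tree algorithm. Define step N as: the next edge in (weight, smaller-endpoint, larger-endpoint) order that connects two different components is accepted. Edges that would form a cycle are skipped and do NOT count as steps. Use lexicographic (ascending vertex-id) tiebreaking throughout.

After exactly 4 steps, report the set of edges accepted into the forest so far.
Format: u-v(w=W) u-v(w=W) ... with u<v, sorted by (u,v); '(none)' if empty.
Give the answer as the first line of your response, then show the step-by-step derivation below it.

0-1(w=11) 0-3(w=2) 0-4(w=9) 2-4(w=1)

step 1: add edge 2-4 (w=1); MST = {2-4(w=1)}
step 2: add edge 0-3 (w=2); MST = {0-3(w=2) 2-4(w=1)}
step 3: add edge 0-4 (w=9); MST = {0-3(w=2) 0-4(w=9) 2-4(w=1)}
step 4: add edge 0-1 (w=11); MST = {0-1(w=11) 0-3(w=2) 0-4(w=9) 2-4(w=1)}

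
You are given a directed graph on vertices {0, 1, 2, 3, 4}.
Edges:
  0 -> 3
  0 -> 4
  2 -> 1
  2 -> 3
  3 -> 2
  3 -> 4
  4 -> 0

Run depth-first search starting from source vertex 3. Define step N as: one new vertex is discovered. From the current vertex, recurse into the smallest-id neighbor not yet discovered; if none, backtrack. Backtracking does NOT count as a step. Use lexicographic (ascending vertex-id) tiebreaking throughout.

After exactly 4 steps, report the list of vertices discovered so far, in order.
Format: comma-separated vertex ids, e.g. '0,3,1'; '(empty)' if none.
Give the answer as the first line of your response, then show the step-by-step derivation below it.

3,2,1,4

step 1: discover 3; path=3; order=3
step 2: discover 2; path=3>2; order=3,2
step 3: discover 1; path=3>2>1; order=3,2,1
step 4: discover 4; path=3>4; order=3,2,1,4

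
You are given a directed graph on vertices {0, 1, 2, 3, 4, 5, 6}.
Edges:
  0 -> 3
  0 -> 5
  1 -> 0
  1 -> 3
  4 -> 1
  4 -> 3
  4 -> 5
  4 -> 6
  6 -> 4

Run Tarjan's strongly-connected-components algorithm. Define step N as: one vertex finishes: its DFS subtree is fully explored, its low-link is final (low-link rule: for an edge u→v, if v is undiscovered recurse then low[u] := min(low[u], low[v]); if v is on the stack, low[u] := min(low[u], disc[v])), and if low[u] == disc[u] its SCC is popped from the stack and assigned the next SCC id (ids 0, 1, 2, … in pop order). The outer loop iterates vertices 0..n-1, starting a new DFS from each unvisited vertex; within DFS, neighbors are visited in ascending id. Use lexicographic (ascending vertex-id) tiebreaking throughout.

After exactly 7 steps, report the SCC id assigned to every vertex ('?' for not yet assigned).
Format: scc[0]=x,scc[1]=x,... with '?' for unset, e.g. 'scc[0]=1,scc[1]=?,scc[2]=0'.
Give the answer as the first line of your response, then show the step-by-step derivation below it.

scc[0]=2,scc[1]=3,scc[2]=4,scc[3]=0,scc[4]=5,scc[5]=1,scc[6]=5

step 1: low=(low[0]=0,low[1]=?,low[2]=?,low[3]=1,low[4]=?,low[5]=?,low[6]=?); scc=(scc[0]=?,scc[1]=?,scc[2]=?,scc[3]=0,scc[4]=?,scc[5]=?,scc[6]=?)
step 2: low=(low[0]=0,low[1]=?,low[2]=?,low[3]=1,low[4]=?,low[5]=2,low[6]=?); scc=(scc[0]=?,scc[1]=?,scc[2]=?,scc[3]=0,scc[4]=?,scc[5]=1,scc[6]=?)
step 3: low=(low[0]=0,low[1]=?,low[2]=?,low[3]=1,low[4]=?,low[5]=2,low[6]=?); scc=(scc[0]=2,scc[1]=?,scc[2]=?,scc[3]=0,scc[4]=?,scc[5]=1,scc[6]=?)
step 4: low=(low[0]=0,low[1]=3,low[2]=?,low[3]=1,low[4]=?,low[5]=2,low[6]=?); scc=(scc[0]=2,scc[1]=3,scc[2]=?,scc[3]=0,scc[4]=?,scc[5]=1,scc[6]=?)
step 5: low=(low[0]=0,low[1]=3,low[2]=4,low[3]=1,low[4]=?,low[5]=2,low[6]=?); scc=(scc[0]=2,scc[1]=3,scc[2]=4,scc[3]=0,scc[4]=?,scc[5]=1,scc[6]=?)
step 6: low=(low[0]=0,low[1]=3,low[2]=4,low[3]=1,low[4]=5,low[5]=2,low[6]=5); scc=(scc[0]=2,scc[1]=3,scc[2]=4,scc[3]=0,scc[4]=?,scc[5]=1,scc[6]=?)
step 7: low=(low[0]=0,low[1]=3,low[2]=4,low[3]=1,low[4]=5,low[5]=2,low[6]=5); scc=(scc[0]=2,scc[1]=3,scc[2]=4,scc[3]=0,scc[4]=5,scc[5]=1,scc[6]=5)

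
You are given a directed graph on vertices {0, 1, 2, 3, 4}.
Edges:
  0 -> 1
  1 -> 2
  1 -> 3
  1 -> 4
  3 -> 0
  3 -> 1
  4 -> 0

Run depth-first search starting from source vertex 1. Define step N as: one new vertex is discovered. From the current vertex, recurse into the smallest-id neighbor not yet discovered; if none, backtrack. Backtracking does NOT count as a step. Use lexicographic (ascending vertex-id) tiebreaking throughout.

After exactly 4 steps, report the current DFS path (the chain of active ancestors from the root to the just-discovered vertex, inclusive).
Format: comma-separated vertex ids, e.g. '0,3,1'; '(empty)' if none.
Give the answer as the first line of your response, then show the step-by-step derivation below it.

1,3,0

step 1: discover 1; path=1; order=1
step 2: discover 2; path=1>2; order=1,2
step 3: discover 3; path=1>3; order=1,2,3
step 4: discover 0; path=1>3>0; order=1,2,3,0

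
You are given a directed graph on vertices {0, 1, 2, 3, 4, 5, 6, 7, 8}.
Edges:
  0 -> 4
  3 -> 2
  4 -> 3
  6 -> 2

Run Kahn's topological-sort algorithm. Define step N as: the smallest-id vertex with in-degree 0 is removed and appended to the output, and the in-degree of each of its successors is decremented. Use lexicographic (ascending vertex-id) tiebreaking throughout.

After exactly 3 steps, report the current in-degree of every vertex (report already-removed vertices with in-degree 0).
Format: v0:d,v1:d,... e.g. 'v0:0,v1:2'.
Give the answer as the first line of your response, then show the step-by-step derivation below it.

v0:0,v1:0,v2:2,v3:0,v4:0,v5:0,v6:0,v7:0,v8:0

step 1: output 0; order=[0]; indeg=(0,0,2,1,0,0,0,0,0)
step 2: output 1; order=[0,1]; indeg=(0,0,2,1,0,0,0,0,0)
step 3: output 4; order=[0,1,4]; indeg=(0,0,2,0,0,0,0,0,0)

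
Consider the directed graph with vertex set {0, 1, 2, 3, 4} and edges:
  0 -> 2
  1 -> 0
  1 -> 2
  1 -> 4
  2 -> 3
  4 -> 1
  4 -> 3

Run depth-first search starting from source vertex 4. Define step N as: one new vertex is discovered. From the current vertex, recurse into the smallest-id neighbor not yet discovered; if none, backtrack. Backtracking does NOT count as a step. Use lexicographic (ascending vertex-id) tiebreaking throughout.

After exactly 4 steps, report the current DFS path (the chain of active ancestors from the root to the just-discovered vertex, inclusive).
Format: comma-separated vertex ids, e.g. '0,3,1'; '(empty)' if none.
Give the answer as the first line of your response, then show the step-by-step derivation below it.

4,1,0,2

step 1: discover 4; path=4; order=4
step 2: discover 1; path=4>1; order=4,1
step 3: discover 0; path=4>1>0; order=4,1,0
step 4: discover 2; path=4>1>0>2; order=4,1,0,2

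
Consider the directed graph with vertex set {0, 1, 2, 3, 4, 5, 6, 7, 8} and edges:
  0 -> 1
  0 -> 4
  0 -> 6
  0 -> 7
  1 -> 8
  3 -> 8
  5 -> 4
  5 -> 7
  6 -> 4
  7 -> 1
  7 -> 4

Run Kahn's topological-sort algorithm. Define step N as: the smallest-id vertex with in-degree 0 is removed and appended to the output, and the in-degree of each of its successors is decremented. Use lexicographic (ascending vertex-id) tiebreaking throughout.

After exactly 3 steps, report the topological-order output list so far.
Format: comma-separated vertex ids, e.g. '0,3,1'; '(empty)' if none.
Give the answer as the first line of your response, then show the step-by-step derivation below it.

0,2,3

step 1: output 0; order=[0]; indeg=(0,1,0,0,3,0,0,1,2)
step 2: output 2; order=[0,2]; indeg=(0,1,0,0,3,0,0,1,2)
step 3: output 3; order=[0,2,3]; indeg=(0,1,0,0,3,0,0,1,1)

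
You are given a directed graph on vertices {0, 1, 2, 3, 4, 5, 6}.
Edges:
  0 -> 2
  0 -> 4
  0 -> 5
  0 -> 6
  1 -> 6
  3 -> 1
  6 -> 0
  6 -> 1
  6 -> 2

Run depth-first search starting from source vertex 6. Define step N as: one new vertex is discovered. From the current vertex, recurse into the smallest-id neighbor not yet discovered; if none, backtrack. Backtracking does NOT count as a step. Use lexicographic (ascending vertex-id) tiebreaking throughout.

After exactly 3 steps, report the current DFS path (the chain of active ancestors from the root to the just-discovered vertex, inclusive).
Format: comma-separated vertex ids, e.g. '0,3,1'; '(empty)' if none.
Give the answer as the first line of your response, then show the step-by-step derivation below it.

6,0,2

step 1: discover 6; path=6; order=6
step 2: discover 0; path=6>0; order=6,0
step 3: discover 2; path=6>0>2; order=6,0,2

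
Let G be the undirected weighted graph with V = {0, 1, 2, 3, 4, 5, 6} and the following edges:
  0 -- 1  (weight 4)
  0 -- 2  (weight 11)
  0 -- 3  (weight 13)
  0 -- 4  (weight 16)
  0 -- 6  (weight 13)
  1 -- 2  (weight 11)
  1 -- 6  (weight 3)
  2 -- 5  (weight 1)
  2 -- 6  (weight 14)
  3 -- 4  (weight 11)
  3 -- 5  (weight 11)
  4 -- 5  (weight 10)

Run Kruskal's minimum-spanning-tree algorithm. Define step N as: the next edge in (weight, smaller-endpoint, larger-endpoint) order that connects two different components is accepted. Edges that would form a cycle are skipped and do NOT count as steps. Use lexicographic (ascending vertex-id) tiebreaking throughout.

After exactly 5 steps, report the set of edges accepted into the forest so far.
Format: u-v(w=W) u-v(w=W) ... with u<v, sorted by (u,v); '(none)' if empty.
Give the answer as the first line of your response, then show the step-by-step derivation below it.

0-1(w=4) 0-2(w=11) 1-6(w=3) 2-5(w=1) 4-5(w=10)

step 1: add edge 2-5 (w=1); MST = {2-5(w=1)}
step 2: add edge 1-6 (w=3); MST = {1-6(w=3) 2-5(w=1)}
step 3: add edge 0-1 (w=4); MST = {0-1(w=4) 1-6(w=3) 2-5(w=1)}
step 4: add edge 4-5 (w=10); MST = {0-1(w=4) 1-6(w=3) 2-5(w=1) 4-5(w=10)}
step 5: add edge 0-2 (w=11); MST = {0-1(w=4) 0-2(w=11) 1-6(w=3) 2-5(w=1) 4-5(w=10)}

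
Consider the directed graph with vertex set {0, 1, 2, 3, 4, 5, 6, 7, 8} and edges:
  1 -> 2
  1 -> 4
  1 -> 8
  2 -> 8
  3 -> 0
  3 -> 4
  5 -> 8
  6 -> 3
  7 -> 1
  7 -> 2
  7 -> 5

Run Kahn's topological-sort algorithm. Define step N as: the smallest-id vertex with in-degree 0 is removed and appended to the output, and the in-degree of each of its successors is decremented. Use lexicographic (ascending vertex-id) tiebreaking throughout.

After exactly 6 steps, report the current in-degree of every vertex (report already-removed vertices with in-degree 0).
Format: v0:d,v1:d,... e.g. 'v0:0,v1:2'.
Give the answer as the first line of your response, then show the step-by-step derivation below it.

v0:0,v1:0,v2:0,v3:0,v4:0,v5:0,v6:0,v7:0,v8:1

step 1: output 6; order=[6]; indeg=(1,1,2,0,2,1,0,0,3)
step 2: output 3; order=[6,3]; indeg=(0,1,2,0,1,1,0,0,3)
step 3: output 0; order=[6,3,0]; indeg=(0,1,2,0,1,1,0,0,3)
step 4: output 7; order=[6,3,0,7]; indeg=(0,0,1,0,1,0,0,0,3)
step 5: output 1; order=[6,3,0,7,1]; indeg=(0,0,0,0,0,0,0,0,2)
step 6: output 2; order=[6,3,0,7,1,2]; indeg=(0,0,0,0,0,0,0,0,1)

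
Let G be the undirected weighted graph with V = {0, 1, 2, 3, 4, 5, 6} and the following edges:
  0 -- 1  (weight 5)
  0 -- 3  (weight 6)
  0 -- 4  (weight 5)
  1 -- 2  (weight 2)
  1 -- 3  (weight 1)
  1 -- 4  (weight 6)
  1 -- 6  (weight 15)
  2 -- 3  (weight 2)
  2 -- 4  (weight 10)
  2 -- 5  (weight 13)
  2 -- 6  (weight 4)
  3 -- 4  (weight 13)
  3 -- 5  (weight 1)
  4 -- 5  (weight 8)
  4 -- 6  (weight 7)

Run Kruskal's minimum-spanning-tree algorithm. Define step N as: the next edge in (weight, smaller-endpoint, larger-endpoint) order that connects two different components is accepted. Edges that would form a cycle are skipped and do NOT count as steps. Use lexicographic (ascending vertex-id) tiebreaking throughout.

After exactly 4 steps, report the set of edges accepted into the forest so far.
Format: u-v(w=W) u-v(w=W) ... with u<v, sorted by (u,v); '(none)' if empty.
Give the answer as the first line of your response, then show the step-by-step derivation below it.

1-2(w=2) 1-3(w=1) 2-6(w=4) 3-5(w=1)

step 1: add edge 1-3 (w=1); MST = {1-3(w=1)}
step 2: add edge 3-5 (w=1); MST = {1-3(w=1) 3-5(w=1)}
step 3: add edge 1-2 (w=2); MST = {1-2(w=2) 1-3(w=1) 3-5(w=1)}
step 4: add edge 2-6 (w=4); MST = {1-2(w=2) 1-3(w=1) 2-6(w=4) 3-5(w=1)}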